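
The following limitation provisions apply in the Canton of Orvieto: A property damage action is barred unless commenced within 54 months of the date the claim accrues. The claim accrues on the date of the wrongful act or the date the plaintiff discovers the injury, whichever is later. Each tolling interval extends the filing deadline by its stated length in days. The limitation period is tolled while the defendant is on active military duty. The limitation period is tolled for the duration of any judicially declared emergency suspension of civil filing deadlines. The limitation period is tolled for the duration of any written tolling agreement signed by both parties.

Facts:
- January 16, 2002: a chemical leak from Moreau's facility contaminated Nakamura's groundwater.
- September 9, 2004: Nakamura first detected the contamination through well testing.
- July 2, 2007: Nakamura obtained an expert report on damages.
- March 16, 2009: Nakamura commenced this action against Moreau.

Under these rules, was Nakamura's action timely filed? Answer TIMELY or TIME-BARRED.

TIME-BARRED

The claim accrued on September 9, 2004 — the later of the January 16, 2002 act and the September 9, 2004 discovery.
54 months from September 9, 2004 is March 9, 2009.
The other events in the timeline have no effect on the limitation period under the stated rules.
Filing on March 16, 2009 missed the March 9, 2009 deadline — the action is time-barred.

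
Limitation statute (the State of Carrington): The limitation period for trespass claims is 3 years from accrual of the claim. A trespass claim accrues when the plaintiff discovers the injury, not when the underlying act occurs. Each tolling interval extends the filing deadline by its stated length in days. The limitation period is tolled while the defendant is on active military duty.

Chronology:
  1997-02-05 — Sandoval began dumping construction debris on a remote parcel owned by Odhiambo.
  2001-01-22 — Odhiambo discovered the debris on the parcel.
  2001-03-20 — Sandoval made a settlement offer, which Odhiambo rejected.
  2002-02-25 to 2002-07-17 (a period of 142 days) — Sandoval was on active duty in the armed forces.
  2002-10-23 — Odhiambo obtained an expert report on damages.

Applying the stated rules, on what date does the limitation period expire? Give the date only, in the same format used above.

Under the discovery rule, the claim accrued on 2001-01-22, when Odhiambo discovered the injury — not on the 1997-02-05 date of the underlying act.
The untolled deadline — 3 years after 2001-01-22 — is 2004-01-22.
The defendant's active military service from 2002-02-25 to 2002-07-17 tolled the period for 142 days, extending the deadline to 2004-06-12.
None of the other events listed affects the running of the period under the stated rules.

2004-06-12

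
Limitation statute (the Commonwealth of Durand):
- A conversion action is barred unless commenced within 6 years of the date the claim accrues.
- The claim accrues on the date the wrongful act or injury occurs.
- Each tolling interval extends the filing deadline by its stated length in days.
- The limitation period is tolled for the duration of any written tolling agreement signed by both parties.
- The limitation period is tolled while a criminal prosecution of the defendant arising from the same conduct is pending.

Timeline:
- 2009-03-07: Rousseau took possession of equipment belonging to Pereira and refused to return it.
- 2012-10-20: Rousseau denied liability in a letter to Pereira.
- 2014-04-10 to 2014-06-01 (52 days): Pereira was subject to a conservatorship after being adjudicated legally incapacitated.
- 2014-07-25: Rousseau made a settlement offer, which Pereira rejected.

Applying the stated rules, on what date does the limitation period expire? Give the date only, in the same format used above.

2015-03-07

The claim accrued on 2009-03-07, when the wrongful act occurred.
Adding the 6 years base period to 2009-03-07 gives a deadline of 2015-03-07, before any tolling.
Although the plaintiff's incapacity ran from 2014-04-10 to 2014-06-01, the stated rules do not make that a tolling event, so it is disregarded.
None of the other events listed affects the running of the period under the stated rules.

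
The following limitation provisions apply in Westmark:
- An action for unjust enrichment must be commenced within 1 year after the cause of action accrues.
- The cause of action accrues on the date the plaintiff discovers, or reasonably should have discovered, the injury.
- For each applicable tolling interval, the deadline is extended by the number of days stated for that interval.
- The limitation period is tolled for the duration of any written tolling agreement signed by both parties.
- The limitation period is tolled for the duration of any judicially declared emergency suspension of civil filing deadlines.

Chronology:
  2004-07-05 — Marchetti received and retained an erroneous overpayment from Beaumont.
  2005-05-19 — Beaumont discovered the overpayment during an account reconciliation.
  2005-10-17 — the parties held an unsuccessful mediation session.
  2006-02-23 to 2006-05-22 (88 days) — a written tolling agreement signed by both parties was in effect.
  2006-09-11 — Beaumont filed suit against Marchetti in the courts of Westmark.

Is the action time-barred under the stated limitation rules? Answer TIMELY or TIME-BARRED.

Under the discovery rule, the claim accrued on 2005-05-19, when Beaumont discovered the injury — not on the 2004-07-05 date of the underlying act.
Adding the 1 year base period to 2005-05-19 gives a deadline of 2006-05-19, before any tolling.
The written tolling agreement from 2006-02-23 to 2006-05-22 tolled the period for 88 days, extending the deadline to 2006-08-15.
None of the other events listed affects the running of the period under the stated rules.
Filing on 2006-09-11 missed the 2006-08-15 deadline — the action is time-barred.

TIME-BARRED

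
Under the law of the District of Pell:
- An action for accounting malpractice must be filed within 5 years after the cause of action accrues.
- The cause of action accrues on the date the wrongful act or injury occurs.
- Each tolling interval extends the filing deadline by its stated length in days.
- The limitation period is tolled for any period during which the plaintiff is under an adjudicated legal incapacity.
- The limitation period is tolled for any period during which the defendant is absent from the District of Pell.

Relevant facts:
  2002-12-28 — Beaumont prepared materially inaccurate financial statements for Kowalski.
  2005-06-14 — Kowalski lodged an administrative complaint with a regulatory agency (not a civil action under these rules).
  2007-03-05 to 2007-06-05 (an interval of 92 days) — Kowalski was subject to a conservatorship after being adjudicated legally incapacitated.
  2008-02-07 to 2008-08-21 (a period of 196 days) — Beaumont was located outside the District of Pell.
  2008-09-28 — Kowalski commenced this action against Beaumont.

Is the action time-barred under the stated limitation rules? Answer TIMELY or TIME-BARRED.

The cause of action accrued on 2002-12-28, the date of the act.
Adding the 5 years base period to 2002-12-28 gives a deadline of 2007-12-28, before any tolling.
The period was tolled for 92 days by the plaintiff's legal incapacity (2007-03-05 to 2007-06-05), pushing the deadline to 2008-03-29.
The defendant's absence from the jurisdiction from 2008-02-07 to 2008-08-21 tolled the period for 196 days, extending the deadline to 2008-10-11.
Nothing else in the chronology tolls or restarts the period.
Filing on 2008-09-28 beat the 2008-10-11 deadline — the action is timely.

TIMELY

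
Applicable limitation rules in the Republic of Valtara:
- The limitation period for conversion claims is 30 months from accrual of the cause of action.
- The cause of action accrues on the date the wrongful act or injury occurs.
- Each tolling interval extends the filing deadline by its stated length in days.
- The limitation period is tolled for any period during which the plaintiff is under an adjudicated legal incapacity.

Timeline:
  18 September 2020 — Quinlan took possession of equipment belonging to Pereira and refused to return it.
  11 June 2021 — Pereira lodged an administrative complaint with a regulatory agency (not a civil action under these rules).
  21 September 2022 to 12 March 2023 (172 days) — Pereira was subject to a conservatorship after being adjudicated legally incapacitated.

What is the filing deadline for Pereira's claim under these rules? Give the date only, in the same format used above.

The limitation period began to run on 18 September 2020.
30 months from 18 September 2020 is 18 March 2023.
The period was tolled for 172 days by the plaintiff's legal incapacity (21 September 2022 to 12 March 2023), pushing the deadline to 6 September 2023.
None of the other events listed affects the running of the period under the stated rules.

6 September 2023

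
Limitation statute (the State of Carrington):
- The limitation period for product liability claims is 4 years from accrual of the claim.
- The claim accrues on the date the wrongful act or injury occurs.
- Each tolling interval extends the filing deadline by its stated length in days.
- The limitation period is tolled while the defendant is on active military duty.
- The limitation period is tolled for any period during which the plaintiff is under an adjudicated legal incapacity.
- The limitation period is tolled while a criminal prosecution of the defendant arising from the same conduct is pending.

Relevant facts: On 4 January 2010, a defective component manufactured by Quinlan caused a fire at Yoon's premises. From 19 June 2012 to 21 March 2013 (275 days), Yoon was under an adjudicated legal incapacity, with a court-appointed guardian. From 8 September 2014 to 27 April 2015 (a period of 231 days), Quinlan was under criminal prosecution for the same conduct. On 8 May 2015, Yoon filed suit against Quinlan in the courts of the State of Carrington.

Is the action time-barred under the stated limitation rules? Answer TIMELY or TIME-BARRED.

The limitation period began to run on 4 January 2010.
4 years from 4 January 2010 is 4 January 2014.
The plaintiff's legal incapacity from 19 June 2012 to 21 March 2013 tolled the period for 275 days, extending the deadline to 6 October 2014.
Because the pending criminal prosecution ran from 8 September 2014 to 27 April 2015, the deadline is extended by 231 days to 25 May 2015.
The 8 May 2015 filing precedes the 25 May 2015 deadline; the claim is timely.

TIMELY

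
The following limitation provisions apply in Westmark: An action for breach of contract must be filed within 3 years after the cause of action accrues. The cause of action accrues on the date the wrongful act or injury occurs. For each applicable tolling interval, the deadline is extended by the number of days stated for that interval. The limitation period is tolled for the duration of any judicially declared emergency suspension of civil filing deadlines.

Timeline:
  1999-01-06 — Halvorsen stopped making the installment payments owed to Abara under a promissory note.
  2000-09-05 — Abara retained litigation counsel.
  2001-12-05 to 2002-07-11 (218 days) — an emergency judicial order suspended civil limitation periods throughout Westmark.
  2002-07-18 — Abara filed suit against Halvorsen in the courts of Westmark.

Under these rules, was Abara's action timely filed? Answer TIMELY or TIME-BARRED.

The cause of action accrued on 1999-01-06, the date of the act.
3 years from 1999-01-06 is 2002-01-06.
Because the emergency suspension of filing deadlines ran from 2001-12-05 to 2002-07-11, the deadline is extended by 218 days to 2002-08-12.
None of the other events listed affects the running of the period under the stated rules.
Abara filed on 2002-07-18, before the 2002-08-12 deadline, so the action is timely.

TIMELY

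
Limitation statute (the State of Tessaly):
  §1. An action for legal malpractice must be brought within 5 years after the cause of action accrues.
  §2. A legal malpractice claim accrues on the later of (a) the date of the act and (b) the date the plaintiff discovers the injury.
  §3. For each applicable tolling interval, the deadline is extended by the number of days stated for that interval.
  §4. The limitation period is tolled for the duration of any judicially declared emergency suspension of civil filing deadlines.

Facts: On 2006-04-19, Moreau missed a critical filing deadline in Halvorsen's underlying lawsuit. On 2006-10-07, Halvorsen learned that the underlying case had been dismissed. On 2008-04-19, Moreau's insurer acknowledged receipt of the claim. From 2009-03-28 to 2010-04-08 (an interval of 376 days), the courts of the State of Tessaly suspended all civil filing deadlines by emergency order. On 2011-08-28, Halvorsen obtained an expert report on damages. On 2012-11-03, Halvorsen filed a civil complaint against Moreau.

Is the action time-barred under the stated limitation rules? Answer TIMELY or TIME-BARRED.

Taking the later of the act (2006-04-19) and discovery (2006-10-07), the claim accrued on 2006-10-07.
5 years from 2006-10-07 is 2011-10-07.
The emergency suspension of filing deadlines from 2009-03-28 to 2010-04-08 tolled the period for 376 days, extending the deadline to 2012-10-17.
None of the other events listed affects the running of the period under the stated rules.
Filing on 2012-11-03 missed the 2012-10-17 deadline — the action is time-barred.

TIME-BARRED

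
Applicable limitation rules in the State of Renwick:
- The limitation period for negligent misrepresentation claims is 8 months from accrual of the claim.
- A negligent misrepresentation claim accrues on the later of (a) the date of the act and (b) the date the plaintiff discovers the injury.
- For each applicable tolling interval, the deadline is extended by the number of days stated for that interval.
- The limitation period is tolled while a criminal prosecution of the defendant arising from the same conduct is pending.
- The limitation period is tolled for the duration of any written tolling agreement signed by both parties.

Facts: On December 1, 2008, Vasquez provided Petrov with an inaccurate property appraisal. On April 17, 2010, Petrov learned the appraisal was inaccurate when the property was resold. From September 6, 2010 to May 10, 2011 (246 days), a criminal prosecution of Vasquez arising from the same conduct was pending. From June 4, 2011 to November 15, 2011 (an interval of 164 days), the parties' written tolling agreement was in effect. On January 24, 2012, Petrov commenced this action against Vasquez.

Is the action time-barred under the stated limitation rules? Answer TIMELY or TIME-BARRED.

TIMELY

Taking the later of the act (December 1, 2008) and discovery (April 17, 2010), the claim accrued on April 17, 2010.
8 months from April 17, 2010 is December 17, 2010.
The pending criminal prosecution from September 6, 2010 to May 10, 2011 tolled the period for 246 days, extending the deadline to August 20, 2011.
The written tolling agreement from June 4, 2011 to November 15, 2011 tolled the period for 164 days, extending the deadline to January 31, 2012.
Filing on January 24, 2012 beat the January 31, 2012 deadline — the action is timely.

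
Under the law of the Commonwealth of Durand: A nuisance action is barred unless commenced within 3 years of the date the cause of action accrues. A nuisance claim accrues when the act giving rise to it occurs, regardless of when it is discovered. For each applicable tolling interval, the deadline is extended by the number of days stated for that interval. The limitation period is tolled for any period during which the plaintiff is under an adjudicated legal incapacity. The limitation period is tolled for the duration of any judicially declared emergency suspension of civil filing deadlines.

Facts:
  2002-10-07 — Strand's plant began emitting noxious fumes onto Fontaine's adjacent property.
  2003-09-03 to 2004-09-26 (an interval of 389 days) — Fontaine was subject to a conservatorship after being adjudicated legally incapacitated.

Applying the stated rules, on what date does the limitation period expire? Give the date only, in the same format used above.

The cause of action accrued on 2002-10-07, the date of the act.
The untolled deadline — 3 years after 2002-10-07 — is 2005-10-07.
Because the plaintiff's legal incapacity ran from 2003-09-03 to 2004-09-26, the deadline is extended by 389 days to 2006-10-31.

2006-10-31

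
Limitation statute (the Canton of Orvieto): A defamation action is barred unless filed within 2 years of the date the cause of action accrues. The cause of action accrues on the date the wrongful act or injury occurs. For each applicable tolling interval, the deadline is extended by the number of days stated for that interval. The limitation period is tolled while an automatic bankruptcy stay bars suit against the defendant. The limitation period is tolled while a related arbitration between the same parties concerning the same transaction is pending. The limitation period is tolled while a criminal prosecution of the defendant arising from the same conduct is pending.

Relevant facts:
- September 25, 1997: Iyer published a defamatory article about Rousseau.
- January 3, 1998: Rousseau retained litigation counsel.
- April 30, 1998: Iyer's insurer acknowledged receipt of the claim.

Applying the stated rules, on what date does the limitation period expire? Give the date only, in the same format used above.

The cause of action accrued on September 25, 1997, the date of the act.
2 years from September 25, 1997 is September 25, 1999.
None of the other events listed affects the running of the period under the stated rules.

September 25, 1999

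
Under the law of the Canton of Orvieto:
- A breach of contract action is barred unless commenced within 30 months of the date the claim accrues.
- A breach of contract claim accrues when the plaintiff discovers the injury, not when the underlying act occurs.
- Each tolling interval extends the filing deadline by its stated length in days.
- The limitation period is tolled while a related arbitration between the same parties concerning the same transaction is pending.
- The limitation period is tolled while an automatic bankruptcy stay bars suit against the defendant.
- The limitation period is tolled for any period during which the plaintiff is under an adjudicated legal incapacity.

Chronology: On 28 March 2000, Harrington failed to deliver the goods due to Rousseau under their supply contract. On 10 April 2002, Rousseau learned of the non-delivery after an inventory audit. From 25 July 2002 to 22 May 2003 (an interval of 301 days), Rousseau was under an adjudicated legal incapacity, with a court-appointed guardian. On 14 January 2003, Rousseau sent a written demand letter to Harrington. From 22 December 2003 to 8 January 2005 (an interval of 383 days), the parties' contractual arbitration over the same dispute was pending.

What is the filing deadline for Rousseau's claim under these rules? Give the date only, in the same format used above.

Accrual is tied to discovery, so the period began on 10 April 2002 rather than on 28 March 2000 when the act occurred.
Adding the 30 months base period to 10 April 2002 gives a deadline of 10 October 2004, before any tolling.
The plaintiff's legal incapacity from 25 July 2002 to 22 May 2003 tolled the period for 301 days, extending the deadline to 7 August 2005.
The period was tolled for 383 days by the pending related arbitration (22 December 2003 to 8 January 2005), pushing the deadline to 25 August 2006.
Nothing else in the chronology tolls or restarts the period.

25 August 2006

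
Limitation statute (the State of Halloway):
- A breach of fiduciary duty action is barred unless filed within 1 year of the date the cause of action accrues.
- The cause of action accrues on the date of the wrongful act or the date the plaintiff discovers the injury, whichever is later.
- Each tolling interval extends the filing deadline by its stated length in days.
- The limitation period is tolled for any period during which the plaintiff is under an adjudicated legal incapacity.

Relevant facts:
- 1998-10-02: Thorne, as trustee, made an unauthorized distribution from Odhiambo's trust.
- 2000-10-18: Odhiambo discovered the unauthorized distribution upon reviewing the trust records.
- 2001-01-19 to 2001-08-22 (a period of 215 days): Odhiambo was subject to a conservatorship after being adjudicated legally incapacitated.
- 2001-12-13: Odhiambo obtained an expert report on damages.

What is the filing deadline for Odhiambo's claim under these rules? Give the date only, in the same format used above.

2002-05-21

Taking the later of the act (1998-10-02) and discovery (2000-10-18), the claim accrued on 2000-10-18.
1 year from 2000-10-18 is 2001-10-18.
The plaintiff's legal incapacity from 2001-01-19 to 2001-08-22 tolled the period for 215 days, extending the deadline to 2002-05-21.
None of the other events listed affects the running of the period under the stated rules.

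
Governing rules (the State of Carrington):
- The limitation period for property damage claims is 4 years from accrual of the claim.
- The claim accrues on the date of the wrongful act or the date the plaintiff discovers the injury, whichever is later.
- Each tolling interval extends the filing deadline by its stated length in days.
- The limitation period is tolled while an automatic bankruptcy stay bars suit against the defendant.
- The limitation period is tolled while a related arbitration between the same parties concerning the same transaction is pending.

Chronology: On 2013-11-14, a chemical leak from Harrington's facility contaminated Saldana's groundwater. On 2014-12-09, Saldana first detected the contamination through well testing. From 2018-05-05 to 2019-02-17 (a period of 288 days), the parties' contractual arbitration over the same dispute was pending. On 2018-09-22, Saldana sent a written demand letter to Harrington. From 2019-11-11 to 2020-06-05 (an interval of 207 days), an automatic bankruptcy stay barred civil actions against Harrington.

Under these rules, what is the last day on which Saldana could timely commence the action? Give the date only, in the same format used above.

2019-09-23

Because discovery on 2014-12-09 post-dates the 2013-11-14 act, accrual under the later-of rule falls on 2014-12-09.
4 years from 2014-12-09 is 2018-12-09.
Because the pending related arbitration ran from 2018-05-05 to 2019-02-17, the deadline is extended by 288 days to 2019-09-23.
The automatic bankruptcy stay starting 2019-11-11 came too late — the period had run on 2019-09-23 — and so does not extend the deadline.
None of the other events listed affects the running of the period under the stated rules.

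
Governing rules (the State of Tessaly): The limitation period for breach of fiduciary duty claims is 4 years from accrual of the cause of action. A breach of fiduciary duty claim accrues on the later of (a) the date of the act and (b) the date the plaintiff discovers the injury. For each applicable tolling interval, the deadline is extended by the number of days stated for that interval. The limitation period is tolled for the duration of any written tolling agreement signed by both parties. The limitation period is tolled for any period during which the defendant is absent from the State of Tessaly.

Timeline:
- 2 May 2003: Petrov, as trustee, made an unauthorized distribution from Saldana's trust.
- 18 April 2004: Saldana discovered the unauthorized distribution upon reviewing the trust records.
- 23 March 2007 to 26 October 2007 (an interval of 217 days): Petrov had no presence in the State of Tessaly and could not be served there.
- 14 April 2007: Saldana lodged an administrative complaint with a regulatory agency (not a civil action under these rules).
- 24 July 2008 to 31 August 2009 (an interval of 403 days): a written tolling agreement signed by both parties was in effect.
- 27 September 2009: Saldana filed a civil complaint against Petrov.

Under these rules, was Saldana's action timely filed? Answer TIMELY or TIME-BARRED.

Because discovery on 18 April 2004 post-dates the 2 May 2003 act, accrual under the later-of rule falls on 18 April 2004.
The untolled deadline — 4 years after 18 April 2004 — is 18 April 2008.
The period was tolled for 217 days by the defendant's absence from the jurisdiction (23 March 2007 to 26 October 2007), pushing the deadline to 21 November 2008.
Because the written tolling agreement ran from 24 July 2008 to 31 August 2009, the deadline is extended by 403 days to 29 December 2009.
None of the other events listed affects the running of the period under the stated rules.
The 27 September 2009 filing precedes the 29 December 2009 deadline; the claim is timely.

TIMELY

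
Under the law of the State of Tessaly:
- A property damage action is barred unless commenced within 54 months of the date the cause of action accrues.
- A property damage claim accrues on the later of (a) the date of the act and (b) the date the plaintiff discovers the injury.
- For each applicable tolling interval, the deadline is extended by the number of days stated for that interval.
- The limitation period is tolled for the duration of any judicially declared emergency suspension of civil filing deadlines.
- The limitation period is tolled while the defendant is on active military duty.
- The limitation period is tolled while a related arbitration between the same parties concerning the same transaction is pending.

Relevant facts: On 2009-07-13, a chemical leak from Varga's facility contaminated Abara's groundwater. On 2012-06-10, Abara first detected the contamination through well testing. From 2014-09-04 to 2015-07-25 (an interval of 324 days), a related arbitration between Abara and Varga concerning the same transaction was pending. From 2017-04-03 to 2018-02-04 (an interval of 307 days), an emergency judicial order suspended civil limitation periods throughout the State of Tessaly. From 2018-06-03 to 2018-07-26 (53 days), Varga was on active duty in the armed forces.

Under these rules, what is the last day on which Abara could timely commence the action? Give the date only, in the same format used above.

2018-10-25

Taking the later of the act (2009-07-13) and discovery (2012-06-10), the claim accrued on 2012-06-10.
The untolled deadline — 54 months after 2012-06-10 — is 2016-12-10.
The pending related arbitration from 2014-09-04 to 2015-07-25 tolled the period for 324 days, extending the deadline to 2017-10-30.
The period was tolled for 307 days by the emergency suspension of filing deadlines (2017-04-03 to 2018-02-04), pushing the deadline to 2018-09-02.
The defendant's active military service from 2018-06-03 to 2018-07-26 tolled the period for 53 days, extending the deadline to 2018-10-25.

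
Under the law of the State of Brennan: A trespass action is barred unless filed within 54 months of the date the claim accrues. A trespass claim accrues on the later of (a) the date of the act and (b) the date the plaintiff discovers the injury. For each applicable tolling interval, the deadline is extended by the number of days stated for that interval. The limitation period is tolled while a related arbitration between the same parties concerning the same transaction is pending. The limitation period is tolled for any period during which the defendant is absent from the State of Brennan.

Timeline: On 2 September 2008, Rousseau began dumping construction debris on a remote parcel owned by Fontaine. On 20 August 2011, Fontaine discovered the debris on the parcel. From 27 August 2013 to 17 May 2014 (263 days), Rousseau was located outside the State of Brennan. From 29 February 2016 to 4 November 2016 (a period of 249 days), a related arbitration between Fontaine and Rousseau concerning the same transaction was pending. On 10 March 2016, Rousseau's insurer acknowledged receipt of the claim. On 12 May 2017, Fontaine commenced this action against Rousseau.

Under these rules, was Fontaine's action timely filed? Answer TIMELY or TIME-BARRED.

Because discovery on 20 August 2011 post-dates the 2 September 2008 act, accrual under the later-of rule falls on 20 August 2011.
Adding the 54 months base period to 20 August 2011 gives a deadline of 20 February 2016, before any tolling.
The period was tolled for 263 days by the defendant's absence from the jurisdiction (27 August 2013 to 17 May 2014), pushing the deadline to 9 November 2016.
The period was tolled for 249 days by the pending related arbitration (29 February 2016 to 4 November 2016), pushing the deadline to 16 July 2017.
The other events in the timeline have no effect on the limitation period under the stated rules.
Fontaine filed on 12 May 2017, before the 16 July 2017 deadline, so the action is timely.

TIMELY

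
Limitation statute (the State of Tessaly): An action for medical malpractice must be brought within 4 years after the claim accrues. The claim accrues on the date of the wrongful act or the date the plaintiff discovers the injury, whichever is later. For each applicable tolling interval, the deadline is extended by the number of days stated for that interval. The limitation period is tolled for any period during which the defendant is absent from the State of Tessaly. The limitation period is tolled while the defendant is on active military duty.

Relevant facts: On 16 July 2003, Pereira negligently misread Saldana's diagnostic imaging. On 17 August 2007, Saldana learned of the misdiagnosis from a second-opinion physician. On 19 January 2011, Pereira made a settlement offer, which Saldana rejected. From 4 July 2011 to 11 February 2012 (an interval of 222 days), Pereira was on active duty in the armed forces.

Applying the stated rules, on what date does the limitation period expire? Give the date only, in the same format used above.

Because discovery on 17 August 2007 post-dates the 16 July 2003 act, accrual under the later-of rule falls on 17 August 2007.
The untolled deadline — 4 years after 17 August 2007 — is 17 August 2011.
Because the defendant's active military service ran from 4 July 2011 to 11 February 2012, the deadline is extended by 222 days to 26 March 2012.
The other events in the timeline have no effect on the limitation period under the stated rules.

26 March 2012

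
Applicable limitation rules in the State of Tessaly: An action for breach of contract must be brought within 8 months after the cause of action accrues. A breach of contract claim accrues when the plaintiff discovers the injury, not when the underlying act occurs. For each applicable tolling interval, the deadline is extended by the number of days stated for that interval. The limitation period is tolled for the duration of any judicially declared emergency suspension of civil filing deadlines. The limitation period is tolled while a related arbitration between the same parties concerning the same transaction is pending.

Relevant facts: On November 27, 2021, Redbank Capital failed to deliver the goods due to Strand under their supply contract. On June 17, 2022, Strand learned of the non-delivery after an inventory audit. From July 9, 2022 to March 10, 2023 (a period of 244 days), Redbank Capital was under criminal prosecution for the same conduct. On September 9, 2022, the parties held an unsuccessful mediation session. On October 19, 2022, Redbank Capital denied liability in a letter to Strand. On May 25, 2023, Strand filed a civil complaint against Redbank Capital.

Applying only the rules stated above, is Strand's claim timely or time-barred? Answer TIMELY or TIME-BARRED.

TIME-BARRED

The claim did not accrue until Strand discovered the injury on June 17, 2022; the November 27, 2021 act date does not start the clock under the stated rule.
8 months from June 17, 2022 is February 17, 2023.
No stated provision tolls the period for a criminal prosecution, so the interval from July 9, 2022 to March 10, 2023 has no effect on the deadline.
None of the other events listed affects the running of the period under the stated rules.
Filing on May 25, 2023 missed the February 17, 2023 deadline — the action is time-barred.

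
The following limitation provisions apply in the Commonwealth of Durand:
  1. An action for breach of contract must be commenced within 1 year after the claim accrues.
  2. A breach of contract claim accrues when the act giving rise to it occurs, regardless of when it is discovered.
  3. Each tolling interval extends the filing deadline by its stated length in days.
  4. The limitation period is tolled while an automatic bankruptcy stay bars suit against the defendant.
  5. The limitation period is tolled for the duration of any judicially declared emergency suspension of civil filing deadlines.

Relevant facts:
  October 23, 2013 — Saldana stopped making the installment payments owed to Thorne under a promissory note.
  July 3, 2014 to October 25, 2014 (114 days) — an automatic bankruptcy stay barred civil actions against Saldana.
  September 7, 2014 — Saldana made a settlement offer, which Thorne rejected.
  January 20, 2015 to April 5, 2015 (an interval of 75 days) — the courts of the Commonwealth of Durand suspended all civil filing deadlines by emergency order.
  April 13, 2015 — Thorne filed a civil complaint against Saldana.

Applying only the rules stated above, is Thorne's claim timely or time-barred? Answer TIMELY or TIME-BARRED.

The limitation period began to run on October 23, 2013.
The untolled deadline — 1 year after October 23, 2013 — is October 23, 2014.
The period was tolled for 114 days by the automatic bankruptcy stay (July 3, 2014 to October 25, 2014), pushing the deadline to February 14, 2015.
Because the emergency suspension of filing deadlines ran from January 20, 2015 to April 5, 2015, the deadline is extended by 75 days to April 30, 2015.
None of the other events listed affects the running of the period under the stated rules.
Filing on April 13, 2015 beat the April 30, 2015 deadline — the action is timely.

TIMELY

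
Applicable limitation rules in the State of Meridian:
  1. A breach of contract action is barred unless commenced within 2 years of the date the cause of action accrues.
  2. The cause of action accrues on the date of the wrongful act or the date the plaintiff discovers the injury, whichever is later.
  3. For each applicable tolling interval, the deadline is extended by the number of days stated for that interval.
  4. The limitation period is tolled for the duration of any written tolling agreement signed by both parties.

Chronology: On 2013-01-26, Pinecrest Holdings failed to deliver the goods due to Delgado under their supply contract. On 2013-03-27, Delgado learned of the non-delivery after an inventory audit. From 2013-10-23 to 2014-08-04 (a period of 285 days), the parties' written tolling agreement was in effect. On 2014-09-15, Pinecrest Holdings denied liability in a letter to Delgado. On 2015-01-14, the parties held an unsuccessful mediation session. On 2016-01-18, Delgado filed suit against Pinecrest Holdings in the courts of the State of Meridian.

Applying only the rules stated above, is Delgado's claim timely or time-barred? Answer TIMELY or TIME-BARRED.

TIME-BARRED

The claim accrued on 2013-03-27 — the later of the 2013-01-26 act and the 2013-03-27 discovery.
Adding the 2 years base period to 2013-03-27 gives a deadline of 2015-03-27, before any tolling.
Because the written tolling agreement ran from 2013-10-23 to 2014-08-04, the deadline is extended by 285 days to 2016-01-06.
The other events in the timeline have no effect on the limitation period under the stated rules.
Filing on 2016-01-18 missed the 2016-01-06 deadline — the action is time-barred.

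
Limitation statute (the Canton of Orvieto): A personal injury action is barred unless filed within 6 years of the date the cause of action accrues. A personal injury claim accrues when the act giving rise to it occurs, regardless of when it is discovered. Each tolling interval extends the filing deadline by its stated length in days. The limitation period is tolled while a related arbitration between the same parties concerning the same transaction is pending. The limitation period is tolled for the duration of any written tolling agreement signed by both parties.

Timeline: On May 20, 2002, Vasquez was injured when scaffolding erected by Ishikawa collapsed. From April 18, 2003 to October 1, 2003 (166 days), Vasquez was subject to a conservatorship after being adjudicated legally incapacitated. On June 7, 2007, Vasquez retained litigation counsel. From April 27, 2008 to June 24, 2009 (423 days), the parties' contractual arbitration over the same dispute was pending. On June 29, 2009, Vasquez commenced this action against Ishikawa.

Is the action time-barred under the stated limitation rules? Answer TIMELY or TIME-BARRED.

The cause of action accrued on May 20, 2002, the date of the act.
6 years from May 20, 2002 is May 20, 2008.
The period was tolled for 423 days by the pending related arbitration (April 27, 2008 to June 24, 2009), pushing the deadline to July 17, 2009.
Although the plaintiff's incapacity ran from April 18, 2003 to October 1, 2003, the stated rules do not make that a tolling event, so it is disregarded.
None of the other events listed affects the running of the period under the stated rules.
The June 29, 2009 filing precedes the July 17, 2009 deadline; the claim is timely.

TIMELY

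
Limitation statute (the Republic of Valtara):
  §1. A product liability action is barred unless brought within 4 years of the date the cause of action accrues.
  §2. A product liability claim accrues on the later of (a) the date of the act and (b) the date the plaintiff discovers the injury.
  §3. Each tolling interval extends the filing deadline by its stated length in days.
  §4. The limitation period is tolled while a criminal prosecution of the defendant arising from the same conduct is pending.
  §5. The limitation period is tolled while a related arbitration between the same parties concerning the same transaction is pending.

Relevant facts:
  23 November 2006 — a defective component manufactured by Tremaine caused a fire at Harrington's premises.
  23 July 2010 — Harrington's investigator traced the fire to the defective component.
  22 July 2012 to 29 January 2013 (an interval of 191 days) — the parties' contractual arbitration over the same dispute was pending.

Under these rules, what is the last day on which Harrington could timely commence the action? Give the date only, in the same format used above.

30 January 2015

The claim accrued on 23 July 2010 — the later of the 23 November 2006 act and the 23 July 2010 discovery.
Adding the 4 years base period to 23 July 2010 gives a deadline of 23 July 2014, before any tolling.
The pending related arbitration from 22 July 2012 to 29 January 2013 tolled the period for 191 days, extending the deadline to 30 January 2015.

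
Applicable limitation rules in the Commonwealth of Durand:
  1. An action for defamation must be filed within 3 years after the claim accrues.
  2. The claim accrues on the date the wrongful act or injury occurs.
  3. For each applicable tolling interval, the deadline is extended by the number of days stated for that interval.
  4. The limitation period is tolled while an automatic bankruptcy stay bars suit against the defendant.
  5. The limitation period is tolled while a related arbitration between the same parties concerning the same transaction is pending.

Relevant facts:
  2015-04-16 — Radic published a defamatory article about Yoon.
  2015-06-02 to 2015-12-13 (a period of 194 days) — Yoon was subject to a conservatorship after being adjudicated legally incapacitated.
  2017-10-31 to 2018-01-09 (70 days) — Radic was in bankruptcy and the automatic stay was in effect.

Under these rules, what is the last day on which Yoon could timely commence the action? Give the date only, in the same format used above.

2018-06-25

The limitation period began to run on 2015-04-16.
Adding the 3 years base period to 2015-04-16 gives a deadline of 2018-04-16, before any tolling.
The period was tolled for 70 days by the automatic bankruptcy stay (2017-10-31 to 2018-01-09), pushing the deadline to 2018-06-25.
No stated provision tolls the period for the plaintiff's incapacity, so the interval from 2015-06-02 to 2015-12-13 has no effect on the deadline.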